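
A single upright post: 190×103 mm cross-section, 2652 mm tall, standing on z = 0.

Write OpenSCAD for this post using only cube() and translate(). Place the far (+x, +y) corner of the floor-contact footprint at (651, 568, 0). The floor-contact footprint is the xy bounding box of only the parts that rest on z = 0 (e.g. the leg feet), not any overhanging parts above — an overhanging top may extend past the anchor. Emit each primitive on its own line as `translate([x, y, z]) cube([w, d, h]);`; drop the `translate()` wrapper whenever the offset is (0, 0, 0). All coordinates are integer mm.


translate([461, 465, 0]) cube([190, 103, 2652]);


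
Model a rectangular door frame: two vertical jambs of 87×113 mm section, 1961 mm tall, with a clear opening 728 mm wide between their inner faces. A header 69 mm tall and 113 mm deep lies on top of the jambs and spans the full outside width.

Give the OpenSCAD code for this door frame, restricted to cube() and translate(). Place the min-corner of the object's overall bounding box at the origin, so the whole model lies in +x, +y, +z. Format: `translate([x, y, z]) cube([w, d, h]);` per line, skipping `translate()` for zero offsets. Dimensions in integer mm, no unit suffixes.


cube([87, 113, 1961]);
translate([815, 0, 0]) cube([87, 113, 1961]);
translate([0, 0, 1961]) cube([902, 113, 69]);


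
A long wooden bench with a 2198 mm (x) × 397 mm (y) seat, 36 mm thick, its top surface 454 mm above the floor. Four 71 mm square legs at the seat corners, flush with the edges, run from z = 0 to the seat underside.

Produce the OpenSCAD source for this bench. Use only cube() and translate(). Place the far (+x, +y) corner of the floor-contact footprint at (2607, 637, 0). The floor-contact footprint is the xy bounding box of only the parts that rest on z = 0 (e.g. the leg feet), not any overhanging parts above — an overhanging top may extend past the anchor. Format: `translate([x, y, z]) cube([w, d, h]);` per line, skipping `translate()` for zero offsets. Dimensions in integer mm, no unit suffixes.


translate([409, 240, 418]) cube([2198, 397, 36]);
translate([409, 240, 0]) cube([71, 71, 418]);
translate([409, 566, 0]) cube([71, 71, 418]);
translate([2536, 240, 0]) cube([71, 71, 418]);
translate([2536, 566, 0]) cube([71, 71, 418]);


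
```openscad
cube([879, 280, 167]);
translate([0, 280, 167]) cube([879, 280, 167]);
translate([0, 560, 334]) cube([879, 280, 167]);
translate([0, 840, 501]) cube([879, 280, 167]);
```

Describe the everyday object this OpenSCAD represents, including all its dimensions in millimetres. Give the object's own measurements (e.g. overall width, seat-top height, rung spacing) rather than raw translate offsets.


A straight staircase of 4 solid steps. Each step is 879 mm wide (x), 280 mm deep (y, the going) and 167 mm tall (the rise). The first step rests on the floor; each subsequent step sits one going further in +y and one rise higher in +z, directly behind and above the previous step with no overlap.


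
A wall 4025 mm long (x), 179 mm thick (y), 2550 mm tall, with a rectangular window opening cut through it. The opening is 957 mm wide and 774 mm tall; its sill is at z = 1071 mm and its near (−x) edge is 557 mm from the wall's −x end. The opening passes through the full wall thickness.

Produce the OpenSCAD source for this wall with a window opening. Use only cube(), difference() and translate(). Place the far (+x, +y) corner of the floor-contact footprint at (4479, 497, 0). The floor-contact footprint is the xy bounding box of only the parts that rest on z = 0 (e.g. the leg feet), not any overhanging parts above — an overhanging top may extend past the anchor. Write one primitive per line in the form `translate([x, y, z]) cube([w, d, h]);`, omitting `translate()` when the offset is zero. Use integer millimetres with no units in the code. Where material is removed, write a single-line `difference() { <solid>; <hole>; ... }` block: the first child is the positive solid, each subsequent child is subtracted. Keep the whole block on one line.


difference() { translate([454, 318, 0]) cube([4025, 179, 2550]); translate([1011, 318, 1071]) cube([957, 179, 774]); }


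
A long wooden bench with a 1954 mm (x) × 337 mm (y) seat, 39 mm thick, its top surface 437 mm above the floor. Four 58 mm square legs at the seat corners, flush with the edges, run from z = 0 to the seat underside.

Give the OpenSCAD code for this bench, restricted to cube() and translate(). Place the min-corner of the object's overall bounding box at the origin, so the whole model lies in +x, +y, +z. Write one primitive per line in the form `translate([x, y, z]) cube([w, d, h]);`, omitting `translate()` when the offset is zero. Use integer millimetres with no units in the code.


translate([0, 0, 398]) cube([1954, 337, 39]);
cube([58, 58, 398]);
translate([0, 279, 0]) cube([58, 58, 398]);
translate([1896, 0, 0]) cube([58, 58, 398]);
translate([1896, 279, 0]) cube([58, 58, 398]);


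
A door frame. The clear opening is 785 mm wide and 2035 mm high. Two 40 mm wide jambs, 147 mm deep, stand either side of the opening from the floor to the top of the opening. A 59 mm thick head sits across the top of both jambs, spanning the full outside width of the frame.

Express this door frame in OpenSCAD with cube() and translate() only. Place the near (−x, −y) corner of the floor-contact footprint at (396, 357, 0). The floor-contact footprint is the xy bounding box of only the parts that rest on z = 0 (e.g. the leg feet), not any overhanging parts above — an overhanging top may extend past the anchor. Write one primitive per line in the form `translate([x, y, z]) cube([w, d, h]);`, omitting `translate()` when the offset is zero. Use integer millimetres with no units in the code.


translate([396, 357, 0]) cube([40, 147, 2035]);
translate([1221, 357, 0]) cube([40, 147, 2035]);
translate([396, 357, 2035]) cube([865, 147, 59]);


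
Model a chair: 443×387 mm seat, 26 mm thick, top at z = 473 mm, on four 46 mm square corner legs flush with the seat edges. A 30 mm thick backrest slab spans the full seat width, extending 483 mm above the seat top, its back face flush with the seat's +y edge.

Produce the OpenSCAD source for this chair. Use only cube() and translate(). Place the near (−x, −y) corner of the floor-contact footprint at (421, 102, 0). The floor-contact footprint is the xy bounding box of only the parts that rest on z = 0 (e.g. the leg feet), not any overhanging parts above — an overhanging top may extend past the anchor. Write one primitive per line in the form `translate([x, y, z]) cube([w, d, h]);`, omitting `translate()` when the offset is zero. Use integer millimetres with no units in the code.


// leg_h = 473 - 26 = 447
translate([421, 102, 447]) cube([443, 387, 26]);
translate([421, 102, 0]) cube([46, 46, 447]);
translate([818, 102, 0]) cube([46, 46, 447]);
translate([421, 443, 0]) cube([46, 46, 447]);
translate([818, 443, 0]) cube([46, 46, 447]);
translate([421, 459, 473]) cube([443, 30, 483]);


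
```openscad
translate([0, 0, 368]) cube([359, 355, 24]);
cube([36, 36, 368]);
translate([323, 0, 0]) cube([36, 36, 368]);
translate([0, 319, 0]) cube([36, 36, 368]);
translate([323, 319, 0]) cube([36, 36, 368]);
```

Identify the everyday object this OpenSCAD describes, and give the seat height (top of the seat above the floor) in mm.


A stool. The seat height is 392 mm.

A 359×355×24 slab at z = 368 on four corner posts — a stool. The seat top is 368 + 24 = 392 mm.


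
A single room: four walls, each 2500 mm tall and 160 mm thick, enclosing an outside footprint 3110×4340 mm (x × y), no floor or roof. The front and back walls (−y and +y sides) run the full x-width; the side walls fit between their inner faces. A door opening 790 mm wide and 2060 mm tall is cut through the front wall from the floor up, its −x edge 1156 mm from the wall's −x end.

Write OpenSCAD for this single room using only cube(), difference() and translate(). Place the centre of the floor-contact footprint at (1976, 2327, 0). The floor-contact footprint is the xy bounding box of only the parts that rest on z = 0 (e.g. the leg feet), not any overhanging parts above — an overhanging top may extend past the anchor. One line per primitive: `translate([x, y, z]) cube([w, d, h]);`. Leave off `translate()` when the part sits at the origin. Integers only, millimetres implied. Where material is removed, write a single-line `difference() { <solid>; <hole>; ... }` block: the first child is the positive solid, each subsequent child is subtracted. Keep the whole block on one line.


difference() { translate([421, 157, 0]) cube([3110, 160, 2500]); translate([1577, 157, 0]) cube([790, 160, 2060]); }
translate([421, 4337, 0]) cube([3110, 160, 2500]);
translate([421, 317, 0]) cube([160, 4020, 2500]);
translate([3371, 317, 0]) cube([160, 4020, 2500]);


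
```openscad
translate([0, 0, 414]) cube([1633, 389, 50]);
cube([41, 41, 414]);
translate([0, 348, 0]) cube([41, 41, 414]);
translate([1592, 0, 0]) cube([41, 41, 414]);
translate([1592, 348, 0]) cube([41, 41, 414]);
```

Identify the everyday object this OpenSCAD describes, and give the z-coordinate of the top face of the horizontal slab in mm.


A bench. The seat-top height is 464 mm.

A long slab on four corner posts — a bench. The slab sits at z = 414 with thickness 50, so the top is 414 + 50 = 464 mm.


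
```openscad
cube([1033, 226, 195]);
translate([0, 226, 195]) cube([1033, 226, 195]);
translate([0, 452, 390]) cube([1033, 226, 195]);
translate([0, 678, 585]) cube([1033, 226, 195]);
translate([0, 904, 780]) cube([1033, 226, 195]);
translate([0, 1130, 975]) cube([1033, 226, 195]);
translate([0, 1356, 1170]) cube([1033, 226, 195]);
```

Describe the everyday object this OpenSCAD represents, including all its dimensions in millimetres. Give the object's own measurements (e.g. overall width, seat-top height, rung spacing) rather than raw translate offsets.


A straight staircase of 7 solid steps. Each step is 1033 mm wide (x), 226 mm deep (y, the going) and 195 mm tall (the rise). The first step rests on the floor; each subsequent step sits one going further in +y and one rise higher in +z, directly behind and above the previous step with no overlap.


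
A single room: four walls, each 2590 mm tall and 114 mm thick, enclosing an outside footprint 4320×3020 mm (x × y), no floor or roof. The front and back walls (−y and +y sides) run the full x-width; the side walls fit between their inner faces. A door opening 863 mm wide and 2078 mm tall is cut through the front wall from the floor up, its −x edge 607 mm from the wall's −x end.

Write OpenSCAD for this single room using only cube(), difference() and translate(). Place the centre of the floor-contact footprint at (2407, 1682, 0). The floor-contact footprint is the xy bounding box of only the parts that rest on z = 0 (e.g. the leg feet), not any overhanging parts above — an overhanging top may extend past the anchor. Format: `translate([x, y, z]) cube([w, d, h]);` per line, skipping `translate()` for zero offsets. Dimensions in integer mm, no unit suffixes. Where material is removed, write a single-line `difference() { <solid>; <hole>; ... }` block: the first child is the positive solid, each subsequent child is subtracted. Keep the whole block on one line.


difference() { translate([247, 172, 0]) cube([4320, 114, 2590]); translate([854, 172, 0]) cube([863, 114, 2078]); }
translate([247, 3078, 0]) cube([4320, 114, 2590]);
translate([247, 286, 0]) cube([114, 2792, 2590]);
translate([4453, 286, 0]) cube([114, 2792, 2590]);


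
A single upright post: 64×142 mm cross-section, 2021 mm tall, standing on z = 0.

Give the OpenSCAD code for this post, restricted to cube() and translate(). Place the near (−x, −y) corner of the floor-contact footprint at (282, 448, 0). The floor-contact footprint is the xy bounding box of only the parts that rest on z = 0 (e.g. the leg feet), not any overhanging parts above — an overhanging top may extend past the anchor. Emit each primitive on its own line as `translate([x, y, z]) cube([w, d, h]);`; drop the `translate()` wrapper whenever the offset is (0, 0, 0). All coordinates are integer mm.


translate([282, 448, 0]) cube([64, 142, 2021]);


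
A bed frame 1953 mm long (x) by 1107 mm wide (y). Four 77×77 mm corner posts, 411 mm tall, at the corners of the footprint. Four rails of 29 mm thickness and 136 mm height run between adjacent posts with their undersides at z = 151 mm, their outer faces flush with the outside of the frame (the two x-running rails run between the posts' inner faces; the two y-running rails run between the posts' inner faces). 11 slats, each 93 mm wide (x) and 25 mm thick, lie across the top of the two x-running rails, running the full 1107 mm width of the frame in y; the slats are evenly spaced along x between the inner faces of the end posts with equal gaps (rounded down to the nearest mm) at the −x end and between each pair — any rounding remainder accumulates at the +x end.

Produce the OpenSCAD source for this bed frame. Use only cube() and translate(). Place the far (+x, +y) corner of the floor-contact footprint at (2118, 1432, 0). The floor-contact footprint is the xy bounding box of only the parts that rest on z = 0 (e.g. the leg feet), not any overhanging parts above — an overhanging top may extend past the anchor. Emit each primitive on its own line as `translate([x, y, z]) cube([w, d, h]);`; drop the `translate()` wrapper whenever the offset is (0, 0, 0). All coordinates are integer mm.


translate([165, 325, 0]) cube([77, 77, 411]);
translate([165, 1355, 0]) cube([77, 77, 411]);
translate([2041, 325, 0]) cube([77, 77, 411]);
translate([2041, 1355, 0]) cube([77, 77, 411]);
translate([242, 325, 151]) cube([1799, 29, 136]);
translate([242, 1403, 151]) cube([1799, 29, 136]);
translate([165, 402, 151]) cube([29, 953, 136]);
translate([2089, 402, 151]) cube([29, 953, 136]);
translate([306, 325, 287]) cube([93, 1107, 25]);
translate([463, 325, 287]) cube([93, 1107, 25]);
translate([620, 325, 287]) cube([93, 1107, 25]);
translate([777, 325, 287]) cube([93, 1107, 25]);
translate([934, 325, 287]) cube([93, 1107, 25]);
translate([1091, 325, 287]) cube([93, 1107, 25]);
translate([1248, 325, 287]) cube([93, 1107, 25]);
translate([1405, 325, 287]) cube([93, 1107, 25]);
translate([1562, 325, 287]) cube([93, 1107, 25]);
translate([1719, 325, 287]) cube([93, 1107, 25]);
translate([1876, 325, 287]) cube([93, 1107, 25]);


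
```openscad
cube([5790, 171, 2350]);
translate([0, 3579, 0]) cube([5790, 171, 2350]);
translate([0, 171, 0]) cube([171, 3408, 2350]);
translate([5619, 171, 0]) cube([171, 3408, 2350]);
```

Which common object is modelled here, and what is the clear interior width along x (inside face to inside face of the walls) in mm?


A house (or room) frame. The interior width is 5448 mm.

Four 2350 mm walls enclosing a rectangle with no floor or roof — a room or house frame. Outside width is 5790 mm and wall thickness is 171 mm, so the interior width is 5790 − 2 × 171 = 5448 mm.


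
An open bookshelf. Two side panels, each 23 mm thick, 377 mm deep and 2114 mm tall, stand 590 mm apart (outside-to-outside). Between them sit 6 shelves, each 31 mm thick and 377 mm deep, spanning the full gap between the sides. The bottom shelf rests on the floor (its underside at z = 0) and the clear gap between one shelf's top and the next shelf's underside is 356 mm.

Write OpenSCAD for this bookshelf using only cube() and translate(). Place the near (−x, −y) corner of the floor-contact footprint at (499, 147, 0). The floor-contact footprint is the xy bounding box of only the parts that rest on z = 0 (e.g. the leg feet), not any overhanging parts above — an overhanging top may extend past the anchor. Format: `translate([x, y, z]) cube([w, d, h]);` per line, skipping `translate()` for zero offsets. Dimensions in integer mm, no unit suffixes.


translate([499, 147, 0]) cube([23, 377, 2114]);
translate([1066, 147, 0]) cube([23, 377, 2114]);
translate([522, 147, 0]) cube([544, 377, 31]);
translate([522, 147, 387]) cube([544, 377, 31]);
translate([522, 147, 774]) cube([544, 377, 31]);
translate([522, 147, 1161]) cube([544, 377, 31]);
translate([522, 147, 1548]) cube([544, 377, 31]);
translate([522, 147, 1935]) cube([544, 377, 31]);


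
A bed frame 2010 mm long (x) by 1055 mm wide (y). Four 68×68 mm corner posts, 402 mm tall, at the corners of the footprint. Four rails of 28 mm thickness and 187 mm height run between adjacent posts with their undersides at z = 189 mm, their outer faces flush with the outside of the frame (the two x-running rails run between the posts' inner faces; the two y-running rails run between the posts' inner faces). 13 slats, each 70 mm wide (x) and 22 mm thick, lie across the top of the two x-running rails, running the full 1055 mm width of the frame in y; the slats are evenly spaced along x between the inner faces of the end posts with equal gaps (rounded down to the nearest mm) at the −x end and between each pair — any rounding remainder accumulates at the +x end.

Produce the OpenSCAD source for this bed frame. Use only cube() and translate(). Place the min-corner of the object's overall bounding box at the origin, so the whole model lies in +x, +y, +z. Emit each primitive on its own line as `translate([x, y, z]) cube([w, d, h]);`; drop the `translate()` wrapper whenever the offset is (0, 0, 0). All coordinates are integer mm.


cube([68, 68, 402]);
translate([0, 987, 0]) cube([68, 68, 402]);
translate([1942, 0, 0]) cube([68, 68, 402]);
translate([1942, 987, 0]) cube([68, 68, 402]);
translate([68, 0, 189]) cube([1874, 28, 187]);
translate([68, 1027, 189]) cube([1874, 28, 187]);
translate([0, 68, 189]) cube([28, 919, 187]);
translate([1982, 68, 189]) cube([28, 919, 187]);
translate([136, 0, 376]) cube([70, 1055, 22]);
translate([274, 0, 376]) cube([70, 1055, 22]);
translate([412, 0, 376]) cube([70, 1055, 22]);
translate([550, 0, 376]) cube([70, 1055, 22]);
translate([688, 0, 376]) cube([70, 1055, 22]);
translate([826, 0, 376]) cube([70, 1055, 22]);
translate([964, 0, 376]) cube([70, 1055, 22]);
translate([1102, 0, 376]) cube([70, 1055, 22]);
translate([1240, 0, 376]) cube([70, 1055, 22]);
translate([1378, 0, 376]) cube([70, 1055, 22]);
translate([1516, 0, 376]) cube([70, 1055, 22]);
translate([1654, 0, 376]) cube([70, 1055, 22]);
translate([1792, 0, 376]) cube([70, 1055, 22]);


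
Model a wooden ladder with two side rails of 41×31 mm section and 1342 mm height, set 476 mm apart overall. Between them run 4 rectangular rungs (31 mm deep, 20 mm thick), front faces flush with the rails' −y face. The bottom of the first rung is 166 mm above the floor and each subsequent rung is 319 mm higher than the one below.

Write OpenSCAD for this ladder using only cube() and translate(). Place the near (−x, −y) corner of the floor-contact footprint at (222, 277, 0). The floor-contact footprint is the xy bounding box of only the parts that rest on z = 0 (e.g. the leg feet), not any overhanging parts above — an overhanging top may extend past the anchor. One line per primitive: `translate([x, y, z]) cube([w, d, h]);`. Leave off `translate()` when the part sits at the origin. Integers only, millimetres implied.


translate([222, 277, 0]) cube([41, 31, 1342]);
translate([657, 277, 0]) cube([41, 31, 1342]);
translate([263, 277, 166]) cube([394, 31, 20]);
translate([263, 277, 485]) cube([394, 31, 20]);
translate([263, 277, 804]) cube([394, 31, 20]);
translate([263, 277, 1123]) cube([394, 31, 20]);


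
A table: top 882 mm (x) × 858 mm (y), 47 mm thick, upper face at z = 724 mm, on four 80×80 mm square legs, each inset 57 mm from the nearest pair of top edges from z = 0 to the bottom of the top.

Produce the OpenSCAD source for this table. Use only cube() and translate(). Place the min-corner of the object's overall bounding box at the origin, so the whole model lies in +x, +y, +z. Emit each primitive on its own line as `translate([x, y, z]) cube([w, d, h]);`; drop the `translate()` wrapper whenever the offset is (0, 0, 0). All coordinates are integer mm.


translate([0, 0, 677]) cube([882, 858, 47]);
translate([57, 57, 0]) cube([80, 80, 677]);
translate([745, 57, 0]) cube([80, 80, 677]);
translate([57, 721, 0]) cube([80, 80, 677]);
translate([745, 721, 0]) cube([80, 80, 677]);


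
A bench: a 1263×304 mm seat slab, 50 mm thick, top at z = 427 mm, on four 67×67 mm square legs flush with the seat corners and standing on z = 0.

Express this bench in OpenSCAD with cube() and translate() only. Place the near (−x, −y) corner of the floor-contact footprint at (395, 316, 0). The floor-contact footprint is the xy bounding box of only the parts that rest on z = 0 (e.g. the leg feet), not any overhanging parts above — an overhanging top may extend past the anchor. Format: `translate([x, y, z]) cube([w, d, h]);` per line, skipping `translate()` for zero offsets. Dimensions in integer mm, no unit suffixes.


// leg_h = 427 − 50 = 377
translate([395, 316, 377]) cube([1263, 304, 50]);
translate([395, 316, 0]) cube([67, 67, 377]);
translate([395, 553, 0]) cube([67, 67, 377]);
translate([1591, 316, 0]) cube([67, 67, 377]);
translate([1591, 553, 0]) cube([67, 67, 377]);


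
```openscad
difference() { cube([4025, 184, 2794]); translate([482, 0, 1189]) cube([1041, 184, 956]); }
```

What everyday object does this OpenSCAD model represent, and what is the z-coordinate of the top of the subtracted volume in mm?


A wall with a window opening. The window head height is 2145 mm.

A wall with a rectangular opening subtracted — a window. Sill at z = 1189, opening 956 mm tall, so the head is at 1189 + 956 = 2145 mm.


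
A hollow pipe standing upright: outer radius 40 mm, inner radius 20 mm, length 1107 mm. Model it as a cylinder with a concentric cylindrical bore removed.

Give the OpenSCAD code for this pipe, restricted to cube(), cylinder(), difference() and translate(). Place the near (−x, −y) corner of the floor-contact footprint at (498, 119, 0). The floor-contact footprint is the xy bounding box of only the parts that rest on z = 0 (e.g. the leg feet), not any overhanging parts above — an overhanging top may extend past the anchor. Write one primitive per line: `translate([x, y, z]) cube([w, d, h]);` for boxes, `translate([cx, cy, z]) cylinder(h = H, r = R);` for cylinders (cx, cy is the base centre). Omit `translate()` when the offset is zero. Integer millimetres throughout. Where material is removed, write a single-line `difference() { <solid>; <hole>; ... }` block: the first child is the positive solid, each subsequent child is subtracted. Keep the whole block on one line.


difference() { translate([538, 159, 0]) cylinder(h = 1107, r = 40); translate([538, 159, 0]) cylinder(h = 1107, r = 20); }


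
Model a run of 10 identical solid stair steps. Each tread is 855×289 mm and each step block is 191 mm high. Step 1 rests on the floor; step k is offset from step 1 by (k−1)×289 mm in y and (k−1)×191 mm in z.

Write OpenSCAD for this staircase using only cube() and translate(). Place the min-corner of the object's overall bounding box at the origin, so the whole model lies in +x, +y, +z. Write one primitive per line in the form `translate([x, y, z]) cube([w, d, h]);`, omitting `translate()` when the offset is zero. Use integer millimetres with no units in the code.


cube([855, 289, 191]);
translate([0, 289, 191]) cube([855, 289, 191]);
translate([0, 578, 382]) cube([855, 289, 191]);
translate([0, 867, 573]) cube([855, 289, 191]);
translate([0, 1156, 764]) cube([855, 289, 191]);
translate([0, 1445, 955]) cube([855, 289, 191]);
translate([0, 1734, 1146]) cube([855, 289, 191]);
translate([0, 2023, 1337]) cube([855, 289, 191]);
translate([0, 2312, 1528]) cube([855, 289, 191]);
translate([0, 2601, 1719]) cube([855, 289, 191]);


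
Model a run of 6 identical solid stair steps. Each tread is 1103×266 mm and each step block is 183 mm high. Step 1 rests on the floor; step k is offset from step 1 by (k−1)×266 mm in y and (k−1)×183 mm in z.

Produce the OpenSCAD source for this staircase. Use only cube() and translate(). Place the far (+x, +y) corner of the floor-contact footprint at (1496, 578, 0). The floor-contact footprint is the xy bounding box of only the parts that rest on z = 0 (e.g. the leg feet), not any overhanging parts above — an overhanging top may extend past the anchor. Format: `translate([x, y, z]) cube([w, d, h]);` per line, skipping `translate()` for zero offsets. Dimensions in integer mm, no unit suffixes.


translate([393, 312, 0]) cube([1103, 266, 183]);
translate([393, 578, 183]) cube([1103, 266, 183]);
translate([393, 844, 366]) cube([1103, 266, 183]);
translate([393, 1110, 549]) cube([1103, 266, 183]);
translate([393, 1376, 732]) cube([1103, 266, 183]);
translate([393, 1642, 915]) cube([1103, 266, 183]);


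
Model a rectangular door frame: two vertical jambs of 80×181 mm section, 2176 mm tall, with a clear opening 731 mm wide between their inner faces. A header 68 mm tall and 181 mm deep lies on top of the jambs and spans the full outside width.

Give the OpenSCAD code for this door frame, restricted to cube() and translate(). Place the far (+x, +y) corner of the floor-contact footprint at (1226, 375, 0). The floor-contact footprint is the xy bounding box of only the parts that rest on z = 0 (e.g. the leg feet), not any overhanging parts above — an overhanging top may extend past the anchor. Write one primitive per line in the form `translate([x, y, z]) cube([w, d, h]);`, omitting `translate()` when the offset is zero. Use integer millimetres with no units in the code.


translate([335, 194, 0]) cube([80, 181, 2176]);
translate([1146, 194, 0]) cube([80, 181, 2176]);
translate([335, 194, 2176]) cube([891, 181, 68]);


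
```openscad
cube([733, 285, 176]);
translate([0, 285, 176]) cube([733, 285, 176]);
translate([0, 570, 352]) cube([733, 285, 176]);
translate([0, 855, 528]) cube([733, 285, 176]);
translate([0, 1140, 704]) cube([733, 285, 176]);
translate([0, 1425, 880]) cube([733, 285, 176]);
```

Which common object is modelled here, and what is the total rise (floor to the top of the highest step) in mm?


A staircase. The total rise is 1056 mm.

6 identical blocks, each offset up and back from the previous — a staircase. Each step is 176 mm tall and there are 6 of them, so the total rise is 6 × 176 = 1056 mm.


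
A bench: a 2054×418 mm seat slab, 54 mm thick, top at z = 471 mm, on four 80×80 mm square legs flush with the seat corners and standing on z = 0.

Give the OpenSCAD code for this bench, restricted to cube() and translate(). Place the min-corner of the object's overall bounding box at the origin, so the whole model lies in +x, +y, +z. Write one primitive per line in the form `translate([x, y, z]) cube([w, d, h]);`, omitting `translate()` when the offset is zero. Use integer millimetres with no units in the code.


translate([0, 0, 417]) cube([2054, 418, 54]);
cube([80, 80, 417]);
translate([0, 338, 0]) cube([80, 80, 417]);
translate([1974, 0, 0]) cube([80, 80, 417]);
translate([1974, 338, 0]) cube([80, 80, 417]);


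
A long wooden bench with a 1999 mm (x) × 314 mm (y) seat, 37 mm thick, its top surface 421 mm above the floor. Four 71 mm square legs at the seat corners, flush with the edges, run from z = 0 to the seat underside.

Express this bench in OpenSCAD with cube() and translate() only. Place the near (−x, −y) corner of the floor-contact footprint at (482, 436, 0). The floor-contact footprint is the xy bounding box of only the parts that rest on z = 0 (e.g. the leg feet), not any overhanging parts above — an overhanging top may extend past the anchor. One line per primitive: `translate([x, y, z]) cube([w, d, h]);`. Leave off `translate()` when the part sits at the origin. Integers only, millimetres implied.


translate([482, 436, 384]) cube([1999, 314, 37]);
translate([482, 436, 0]) cube([71, 71, 384]);
translate([482, 679, 0]) cube([71, 71, 384]);
translate([2410, 436, 0]) cube([71, 71, 384]);
translate([2410, 679, 0]) cube([71, 71, 384]);


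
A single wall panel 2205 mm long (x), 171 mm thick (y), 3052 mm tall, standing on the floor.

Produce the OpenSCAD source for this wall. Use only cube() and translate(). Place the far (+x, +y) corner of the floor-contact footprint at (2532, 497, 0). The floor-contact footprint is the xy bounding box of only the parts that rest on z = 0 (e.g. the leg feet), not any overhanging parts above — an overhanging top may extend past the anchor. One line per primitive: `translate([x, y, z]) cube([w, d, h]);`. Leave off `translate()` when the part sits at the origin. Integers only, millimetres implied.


translate([327, 326, 0]) cube([2205, 171, 3052]);


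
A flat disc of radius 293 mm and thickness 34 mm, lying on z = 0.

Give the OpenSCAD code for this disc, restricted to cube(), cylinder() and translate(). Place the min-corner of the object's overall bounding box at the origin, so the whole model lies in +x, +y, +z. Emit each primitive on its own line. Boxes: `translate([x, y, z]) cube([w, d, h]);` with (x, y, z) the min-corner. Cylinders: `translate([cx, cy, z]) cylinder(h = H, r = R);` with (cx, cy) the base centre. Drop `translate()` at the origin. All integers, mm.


translate([293, 293, 0]) cylinder(h = 34, r = 293);


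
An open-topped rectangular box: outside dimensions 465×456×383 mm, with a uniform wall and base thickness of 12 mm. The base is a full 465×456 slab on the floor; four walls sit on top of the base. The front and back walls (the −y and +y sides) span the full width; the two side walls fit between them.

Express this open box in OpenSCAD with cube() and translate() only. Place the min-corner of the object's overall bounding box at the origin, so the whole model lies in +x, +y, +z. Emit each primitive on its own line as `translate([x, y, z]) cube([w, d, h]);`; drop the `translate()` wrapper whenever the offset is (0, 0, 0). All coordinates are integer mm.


cube([465, 456, 12]);
translate([0, 0, 12]) cube([465, 12, 371]);
translate([0, 444, 12]) cube([465, 12, 371]);
translate([0, 12, 12]) cube([12, 432, 371]);
translate([453, 12, 12]) cube([12, 432, 371]);


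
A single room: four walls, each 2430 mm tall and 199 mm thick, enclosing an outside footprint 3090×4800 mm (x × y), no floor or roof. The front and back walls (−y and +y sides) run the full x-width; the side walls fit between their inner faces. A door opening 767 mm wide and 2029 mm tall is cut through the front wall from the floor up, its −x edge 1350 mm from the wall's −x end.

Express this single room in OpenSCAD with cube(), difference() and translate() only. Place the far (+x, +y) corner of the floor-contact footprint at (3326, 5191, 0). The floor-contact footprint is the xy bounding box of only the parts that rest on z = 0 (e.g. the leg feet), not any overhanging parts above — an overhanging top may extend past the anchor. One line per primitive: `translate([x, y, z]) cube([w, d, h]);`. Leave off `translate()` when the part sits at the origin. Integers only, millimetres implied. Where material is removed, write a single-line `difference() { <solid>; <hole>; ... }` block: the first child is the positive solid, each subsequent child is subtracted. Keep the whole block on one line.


difference() { translate([236, 391, 0]) cube([3090, 199, 2430]); translate([1586, 391, 0]) cube([767, 199, 2029]); }
translate([236, 4992, 0]) cube([3090, 199, 2430]);
translate([236, 590, 0]) cube([199, 4402, 2430]);
translate([3127, 590, 0]) cube([199, 4402, 2430]);


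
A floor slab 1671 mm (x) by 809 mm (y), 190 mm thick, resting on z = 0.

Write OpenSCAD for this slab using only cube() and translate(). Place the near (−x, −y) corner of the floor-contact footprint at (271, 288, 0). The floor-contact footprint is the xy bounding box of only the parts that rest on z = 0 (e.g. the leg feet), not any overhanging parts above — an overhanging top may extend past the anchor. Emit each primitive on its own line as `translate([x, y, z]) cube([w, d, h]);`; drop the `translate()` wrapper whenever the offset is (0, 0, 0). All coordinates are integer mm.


translate([271, 288, 0]) cube([1671, 809, 190]);


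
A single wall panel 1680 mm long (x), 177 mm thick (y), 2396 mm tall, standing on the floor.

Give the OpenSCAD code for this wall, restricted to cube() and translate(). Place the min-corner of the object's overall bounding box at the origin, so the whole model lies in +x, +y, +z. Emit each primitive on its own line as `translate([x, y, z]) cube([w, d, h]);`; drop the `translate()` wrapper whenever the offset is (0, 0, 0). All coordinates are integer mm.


cube([1680, 177, 2396]);


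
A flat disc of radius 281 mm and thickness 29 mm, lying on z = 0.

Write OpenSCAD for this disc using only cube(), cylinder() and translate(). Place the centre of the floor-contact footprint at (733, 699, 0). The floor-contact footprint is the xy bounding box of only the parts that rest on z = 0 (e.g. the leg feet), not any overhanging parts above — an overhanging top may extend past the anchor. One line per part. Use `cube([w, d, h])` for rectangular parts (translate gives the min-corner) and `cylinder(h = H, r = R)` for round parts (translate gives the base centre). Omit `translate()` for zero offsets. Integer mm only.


translate([733, 699, 0]) cylinder(h = 29, r = 281);


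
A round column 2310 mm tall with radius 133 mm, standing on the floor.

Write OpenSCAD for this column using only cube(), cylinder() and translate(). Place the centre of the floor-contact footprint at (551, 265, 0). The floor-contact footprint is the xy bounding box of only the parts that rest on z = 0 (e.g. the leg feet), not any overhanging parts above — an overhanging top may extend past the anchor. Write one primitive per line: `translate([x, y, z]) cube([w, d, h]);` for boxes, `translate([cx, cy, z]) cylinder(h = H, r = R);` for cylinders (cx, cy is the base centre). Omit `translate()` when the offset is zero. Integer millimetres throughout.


translate([551, 265, 0]) cylinder(h = 2310, r = 133);


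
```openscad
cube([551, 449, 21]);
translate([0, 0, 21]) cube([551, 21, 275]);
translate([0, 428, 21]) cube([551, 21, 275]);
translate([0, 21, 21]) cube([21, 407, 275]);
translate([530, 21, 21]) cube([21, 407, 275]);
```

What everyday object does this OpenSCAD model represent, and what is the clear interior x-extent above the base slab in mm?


An open box. The internal width is 509 mm.

A 551×449 base slab with four walls standing on it — an open box. The base is 551 mm wide and the walls are 21 mm thick, so the internal width is 551 − 2 × 21 = 509 mm.


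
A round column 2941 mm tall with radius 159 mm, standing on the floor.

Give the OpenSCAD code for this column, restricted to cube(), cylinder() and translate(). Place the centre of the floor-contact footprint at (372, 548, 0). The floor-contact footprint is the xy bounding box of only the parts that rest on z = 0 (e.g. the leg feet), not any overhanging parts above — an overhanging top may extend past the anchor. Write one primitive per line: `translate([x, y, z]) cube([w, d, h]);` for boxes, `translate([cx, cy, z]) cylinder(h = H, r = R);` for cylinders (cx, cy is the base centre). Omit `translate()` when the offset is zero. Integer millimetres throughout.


translate([372, 548, 0]) cylinder(h = 2941, r = 159);


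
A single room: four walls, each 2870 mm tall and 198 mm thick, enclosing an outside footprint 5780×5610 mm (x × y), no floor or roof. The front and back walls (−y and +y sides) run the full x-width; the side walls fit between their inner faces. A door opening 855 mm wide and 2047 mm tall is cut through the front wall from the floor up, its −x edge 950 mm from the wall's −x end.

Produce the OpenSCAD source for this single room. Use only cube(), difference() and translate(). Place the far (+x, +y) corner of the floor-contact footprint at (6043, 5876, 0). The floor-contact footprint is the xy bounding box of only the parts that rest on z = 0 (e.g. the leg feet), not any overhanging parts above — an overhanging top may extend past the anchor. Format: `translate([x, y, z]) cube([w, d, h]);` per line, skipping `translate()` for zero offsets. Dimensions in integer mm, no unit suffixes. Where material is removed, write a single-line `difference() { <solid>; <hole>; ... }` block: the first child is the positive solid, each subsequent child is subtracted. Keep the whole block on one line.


difference() { translate([263, 266, 0]) cube([5780, 198, 2870]); translate([1213, 266, 0]) cube([855, 198, 2047]); }
translate([263, 5678, 0]) cube([5780, 198, 2870]);
translate([263, 464, 0]) cube([198, 5214, 2870]);
translate([5845, 464, 0]) cube([198, 5214, 2870]);


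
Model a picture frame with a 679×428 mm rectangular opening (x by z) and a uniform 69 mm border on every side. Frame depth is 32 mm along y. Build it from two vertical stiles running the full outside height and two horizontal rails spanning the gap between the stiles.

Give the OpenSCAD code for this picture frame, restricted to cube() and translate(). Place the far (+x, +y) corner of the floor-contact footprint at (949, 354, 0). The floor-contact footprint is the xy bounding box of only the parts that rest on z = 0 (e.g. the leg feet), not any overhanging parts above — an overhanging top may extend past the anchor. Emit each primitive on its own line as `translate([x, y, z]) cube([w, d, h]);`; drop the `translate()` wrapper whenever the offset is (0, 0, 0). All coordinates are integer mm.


translate([132, 322, 0]) cube([69, 32, 566]);
translate([880, 322, 0]) cube([69, 32, 566]);
translate([201, 322, 0]) cube([679, 32, 69]);
translate([201, 322, 497]) cube([679, 32, 69]);


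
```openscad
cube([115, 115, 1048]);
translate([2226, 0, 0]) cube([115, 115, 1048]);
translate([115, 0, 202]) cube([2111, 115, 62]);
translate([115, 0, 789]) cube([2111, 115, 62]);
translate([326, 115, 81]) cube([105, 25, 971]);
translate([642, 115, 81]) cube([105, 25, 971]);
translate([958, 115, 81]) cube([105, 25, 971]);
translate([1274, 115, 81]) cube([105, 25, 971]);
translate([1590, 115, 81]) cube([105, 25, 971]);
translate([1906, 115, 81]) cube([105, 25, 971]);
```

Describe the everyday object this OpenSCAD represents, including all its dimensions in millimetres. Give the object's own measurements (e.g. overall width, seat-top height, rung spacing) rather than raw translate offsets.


A fence section. Two 115×115 mm posts, 1048 mm tall, stand on the floor with a clear span of 2111 mm between their inner faces. Two horizontal rails of 115×62 mm section span the gap between the posts with their undersides at z = 202 mm and z = 789 mm, flush with the posts' −y face. 6 pickets, each 105 mm wide, 25 mm thick and 971 mm tall, are fixed to the +y face of the rails with their bottoms at z = 81 mm, spaced across the span with a 211 mm gap after the −x post and between neighbouring pickets, with 215 mm left before the +x post.


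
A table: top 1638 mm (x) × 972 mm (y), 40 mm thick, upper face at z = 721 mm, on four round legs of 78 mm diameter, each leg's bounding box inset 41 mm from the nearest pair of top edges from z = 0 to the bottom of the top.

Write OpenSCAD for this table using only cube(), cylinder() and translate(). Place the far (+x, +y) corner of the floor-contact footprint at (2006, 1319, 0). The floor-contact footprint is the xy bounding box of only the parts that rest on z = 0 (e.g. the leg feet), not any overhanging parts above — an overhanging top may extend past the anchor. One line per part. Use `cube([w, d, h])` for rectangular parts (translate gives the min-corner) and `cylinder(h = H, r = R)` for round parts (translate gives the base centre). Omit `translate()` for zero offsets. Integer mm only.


translate([409, 388, 681]) cube([1638, 972, 40]);
translate([489, 468, 0]) cylinder(h = 681, r = 39);
translate([1967, 468, 0]) cylinder(h = 681, r = 39);
translate([489, 1280, 0]) cylinder(h = 681, r = 39);
translate([1967, 1280, 0]) cylinder(h = 681, r = 39);


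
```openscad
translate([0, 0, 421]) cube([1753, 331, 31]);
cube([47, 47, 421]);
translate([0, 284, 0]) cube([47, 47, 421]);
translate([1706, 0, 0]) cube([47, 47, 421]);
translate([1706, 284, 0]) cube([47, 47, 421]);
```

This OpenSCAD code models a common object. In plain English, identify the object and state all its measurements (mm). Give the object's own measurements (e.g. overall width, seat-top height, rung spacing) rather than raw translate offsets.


A bench: a 1753×331 mm seat slab, 31 mm thick, top at z = 452 mm, on four 47×47 mm square legs flush with the seat corners and standing on z = 0.
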